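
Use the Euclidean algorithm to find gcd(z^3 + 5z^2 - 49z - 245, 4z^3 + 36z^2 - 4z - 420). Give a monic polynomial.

Euclidean algorithm in ℚ[z]:
  z^3 + 5z^2 - 49z - 245 = (1/4)(4z^3 + 36z^2 - 4z - 420) + (-4z^2 - 48z - 140)
  4z^3 + 36z^2 - 4z - 420 = (-z + 3)(-4z^2 - 48z - 140) + (0)
Last nonzero remainder: -4z^2 - 48z - 140. Dividing through by -4 gives the monic gcd z^2 + 12z + 35.

z^2 + 12z + 35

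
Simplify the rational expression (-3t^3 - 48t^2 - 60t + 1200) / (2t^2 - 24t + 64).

By polynomial division,
  -3t^3 - 48t^2 - 60t + 1200 = (-(3/2)t - 42)(2t^2 - 24t + 64) + (-972t + 3888)
  2t^2 - 24t + 64 = (-(1/486)t + 4/243)(-972t + 3888) + (0)
Last nonzero remainder: -972t + 3888. Dividing through by -972 gives the monic gcd t - 4.
Cancel t - 4 from numerator and denominator to get the reduced form.

(-3t^2 - 60t - 300)/(2t - 16)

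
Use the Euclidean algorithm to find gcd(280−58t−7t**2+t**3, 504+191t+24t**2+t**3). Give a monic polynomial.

Apply the Euclidean algorithm:
  t**3−7t**2−58t+280 = (t**3+24t**2+191t+504) + (−31t**2−249t−224)
  t**3+24t**2+191t+504 = (−(1/31)t−495/961)(−31t**2−249t−224) + ((53352/961)t+373464/961)
  −31t**2−249t−224 = (−(29791/53352)t−3844/6669)((53352/961)t+373464/961) + (0)
Last nonzero remainder: (53352/961)t+373464/961. Dividing through by 53352/961 gives the monic gcd t+7.

7+t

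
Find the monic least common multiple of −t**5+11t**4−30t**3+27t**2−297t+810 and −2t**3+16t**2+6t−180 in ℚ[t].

Repeated division with remainder:
  −t**5+11t**4−30t**3+27t**2−297t+810 = ((1/2)t**2−(3/2)t+9/2)(−2t**3+16t**2+6t−180) + (54t**2−594t+1620)
  −2t**3+16t**2+6t−180 = (−(1/27)t−1/9)(54t**2−594t+1620) + (0)
Last nonzero remainder: 54t**2−594t+1620. Dividing through by 54 gives the monic gcd t**2−11t+30.
Then lcm(f, g) = f·g / gcd(f, g); expanding and making the result monic gives the answer.

t**6−8t**5−3t**4+63t**3+216t**2+81t−2430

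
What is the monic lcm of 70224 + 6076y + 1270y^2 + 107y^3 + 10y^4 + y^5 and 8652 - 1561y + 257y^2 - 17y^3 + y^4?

7233072 - 76412y + 140274y^2 + 4397y^3 + 1230y^4 + 110y^5 + y^7

Repeated division with remainder:
  y^5 + 10y^4 + 107y^3 + 1270y^2 + 6076y + 70224 = (y + 27)(y^4 - 17y^3 + 257y^2 - 1561y + 8652) + (309y^3 - 4108y^2 + 39571y - 163380)
  y^4 - 17y^3 + 257y^2 - 1561y + 8652 = ((1/309)y - 1145/95481)(309y^3 - 4108y^2 + 39571y - 163380) + ((7607518/95481)y^2 - (53252626/95481)y + 213010504/31827)
  309y^3 - 4108y^2 + 39571y - 163380 = ((29503629/7607518)y - 185710545/7607518)((7607518/95481)y^2 - (53252626/95481)y + 213010504/31827) + (0)
Last nonzero remainder: (7607518/95481)y^2 - (53252626/95481)y + 213010504/31827. Dividing through by 7607518/95481 gives the monic gcd y^2 - 7y + 84.
Then lcm(f, g) = f·g / gcd(f, g); expanding and making the result monic gives the answer.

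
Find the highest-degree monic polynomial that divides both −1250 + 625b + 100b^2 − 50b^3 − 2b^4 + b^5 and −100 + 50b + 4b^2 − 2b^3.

50 − 25b − 2b^2 + b^3

Euclidean algorithm in ℚ[b]:
  b^5 − 2b^4 − 50b^3 + 100b^2 + 625b − 1250 = (−(1/2)b^2 + 25/2)(−2b^3 + 4b^2 + 50b − 100) + (0)
Last nonzero remainder: −2b^3 + 4b^2 + 50b − 100. Dividing through by −2 gives the monic gcd b^3 − 2b^2 − 25b + 50.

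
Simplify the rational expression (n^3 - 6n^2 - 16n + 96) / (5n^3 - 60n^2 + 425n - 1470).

Apply the Euclidean algorithm:
  n^3 - 6n^2 - 16n + 96 = (1/5)(5n^3 - 60n^2 + 425n - 1470) + (6n^2 - 101n + 390)
  5n^3 - 60n^2 + 425n - 1470 = ((5/6)n + 145/36)(6n^2 - 101n + 390) + ((18245/36)n - 18245/6)
  6n^2 - 101n + 390 = ((216/18245)n - 468/3649)((18245/36)n - 18245/6) + (0)
Last nonzero remainder: (18245/36)n - 18245/6. Dividing through by 18245/36 gives the monic gcd n - 6.
Cancel n - 6 from numerator and denominator to get the reduced form.

(n^2 - 16)/(5n^2 - 30n + 245)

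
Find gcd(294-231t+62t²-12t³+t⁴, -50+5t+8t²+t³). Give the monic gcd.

-2+t

By polynomial division,
  t⁴-12t³+62t²-231t+294 = (t-20)(t³+8t²+5t-50) + (217t²-81t-706)
  t³+8t²+5t-50 = ((1/217)t+1817/47089)(217t²-81t-706) + ((535824/47089)t-1071648/47089)
  217t²-81t-706 = ((10218313/535824)t+16622417/535824)((535824/47089)t-1071648/47089) + (0)
Last nonzero remainder: (535824/47089)t-1071648/47089. Dividing through by 535824/47089 gives the monic gcd t-2.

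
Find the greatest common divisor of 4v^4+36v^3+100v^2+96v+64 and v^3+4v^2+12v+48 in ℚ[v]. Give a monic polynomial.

v+4

Repeated division with remainder:
  4v^4+36v^3+100v^2+96v+64 = (4v+20)(v^3+4v^2+12v+48) + (-28v^2-336v-896)
  v^3+4v^2+12v+48 = (-(1/28)v+2/7)(-28v^2-336v-896) + (76v+304)
  -28v^2-336v-896 = (-(7/19)v-56/19)(76v+304) + (0)
Last nonzero remainder: 76v+304. Dividing through by 76 gives the monic gcd v+4.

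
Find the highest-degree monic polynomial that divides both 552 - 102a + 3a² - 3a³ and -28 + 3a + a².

Repeated division with remainder:
  -3a³ + 3a² - 102a + 552 = (-3a + 12)(a² + 3a - 28) + (-222a + 888)
  a² + 3a - 28 = (-(1/222)a - 7/222)(-222a + 888) + (0)
Last nonzero remainder: -222a + 888. Dividing through by -222 gives the monic gcd a - 4.

-4 + a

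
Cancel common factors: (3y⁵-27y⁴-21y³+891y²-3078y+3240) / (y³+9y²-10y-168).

(3y³-33y²+117y-135)/(y+7)

Repeated division with remainder:
  3y⁵-27y⁴-21y³+891y²-3078y+3240 = (3y²-54y+495)(y³+9y²-10y-168) + (-3600y²-7200y+86400)
  y³+9y²-10y-168 = (-(1/3600)y-7/3600)(-3600y²-7200y+86400) + (0)
Last nonzero remainder: -3600y²-7200y+86400. Dividing through by -3600 gives the monic gcd y²+2y-24.
Cancel y²+2y-24 from numerator and denominator to get the reduced form.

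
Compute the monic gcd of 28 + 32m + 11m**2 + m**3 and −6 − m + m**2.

2 + m

Euclidean algorithm in ℚ[m]:
  m**3 + 11m**2 + 32m + 28 = (m + 12)(m**2 − m − 6) + (50m + 100)
  m**2 − m − 6 = ((1/50)m − 3/50)(50m + 100) + (0)
Last nonzero remainder: 50m + 100. Dividing through by 50 gives the monic gcd m + 2.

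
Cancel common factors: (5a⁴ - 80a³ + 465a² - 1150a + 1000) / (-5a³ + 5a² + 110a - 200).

(-a² + 10a - 25)/(a + 5)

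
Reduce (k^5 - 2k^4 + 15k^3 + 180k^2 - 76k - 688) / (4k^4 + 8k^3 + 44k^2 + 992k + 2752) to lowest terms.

Apply the Euclidean algorithm:
  k^5 - 2k^4 + 15k^3 + 180k^2 - 76k - 688 = ((1/4)k - 1)(4k^4 + 8k^3 + 44k^2 + 992k + 2752) + (12k^3 - 24k^2 + 228k + 2064)
  4k^4 + 8k^3 + 44k^2 + 992k + 2752 = ((1/3)k + 4/3)(12k^3 - 24k^2 + 228k + 2064) + (0)
Last nonzero remainder: 12k^3 - 24k^2 + 228k + 2064. Dividing through by 12 gives the monic gcd k^3 - 2k^2 + 19k + 172.
Cancel k^3 - 2k^2 + 19k + 172 from numerator and denominator to get the reduced form.

(k^2 - 4)/(4k + 16)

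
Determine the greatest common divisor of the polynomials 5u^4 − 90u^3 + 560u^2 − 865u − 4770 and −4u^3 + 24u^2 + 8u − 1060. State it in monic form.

u^2 − 11u + 53

Repeated division with remainder:
  5u^4 − 90u^3 + 560u^2 − 865u − 4770 = (−(5/4)u + 15)(−4u^3 + 24u^2 + 8u − 1060) + (210u^2 − 2310u + 11130)
  −4u^3 + 24u^2 + 8u − 1060 = (−(2/105)u − 2/21)(210u^2 − 2310u + 11130) + (0)
Last nonzero remainder: 210u^2 − 2310u + 11130. Dividing through by 210 gives the monic gcd u^2 − 11u + 53.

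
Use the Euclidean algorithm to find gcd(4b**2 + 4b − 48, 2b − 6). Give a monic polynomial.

By polynomial division,
  4b**2 + 4b − 48 = (2b + 8)(2b − 6) + (0)
Last nonzero remainder: 2b − 6. Dividing through by 2 gives the monic gcd b − 3.

b − 3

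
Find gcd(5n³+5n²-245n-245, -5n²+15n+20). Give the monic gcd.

Repeated division with remainder:
  5n³+5n²-245n-245 = (-n-4)(-5n²+15n+20) + (-165n-165)
  -5n²+15n+20 = ((1/33)n-4/33)(-165n-165) + (0)
Last nonzero remainder: -165n-165. Dividing through by -165 gives the monic gcd n+1.

n+1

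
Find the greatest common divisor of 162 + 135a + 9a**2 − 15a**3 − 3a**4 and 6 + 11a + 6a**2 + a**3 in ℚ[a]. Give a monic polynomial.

6 + 5a + a**2

By polynomial division,
  −3a**4 − 15a**3 + 9a**2 + 135a + 162 = (−3a + 3)(a**3 + 6a**2 + 11a + 6) + (24a**2 + 120a + 144)
  a**3 + 6a**2 + 11a + 6 = ((1/24)a + 1/24)(24a**2 + 120a + 144) + (0)
Last nonzero remainder: 24a**2 + 120a + 144. Dividing through by 24 gives the monic gcd a**2 + 5a + 6.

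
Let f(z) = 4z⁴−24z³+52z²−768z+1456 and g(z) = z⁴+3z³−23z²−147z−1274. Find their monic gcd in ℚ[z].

By polynomial division,
  4z⁴−24z³+52z²−768z+1456 = (4)(z⁴+3z³−23z²−147z−1274) + (−36z³+144z²−180z+6552)
  z⁴+3z³−23z²−147z−1274 = (−(1/36)z−7/36)(−36z³+144z²−180z+6552) + (0)
Last nonzero remainder: −36z³+144z²−180z+6552. Dividing through by −36 gives the monic gcd z³−4z²+5z−182.

z³−4z²+5z−182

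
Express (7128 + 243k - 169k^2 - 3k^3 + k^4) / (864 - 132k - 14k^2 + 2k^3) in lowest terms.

(-99 - 2k + k^2)/(-12 + 2k)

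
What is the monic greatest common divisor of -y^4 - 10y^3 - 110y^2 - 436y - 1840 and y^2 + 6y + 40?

Repeated division with remainder:
  -y^4 - 10y^3 - 110y^2 - 436y - 1840 = (-y^2 - 4y - 46)(y^2 + 6y + 40) + (0)
The last nonzero remainder y^2 + 6y + 40 is already monic.

y^2 + 6y + 40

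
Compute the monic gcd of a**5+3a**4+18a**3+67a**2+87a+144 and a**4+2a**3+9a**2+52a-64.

By polynomial division,
  a**5+3a**4+18a**3+67a**2+87a+144 = (a+1)(a**4+2a**3+9a**2+52a-64) + (7a**3+6a**2+99a+208)
  a**4+2a**3+9a**2+52a-64 = ((1/7)a+8/49)(7a**3+6a**2+99a+208) + (-(300/49)a**2+(300/49)a-4800/49)
  7a**3+6a**2+99a+208 = (-(343/300)a-637/300)(-(300/49)a**2+(300/49)a-4800/49) + (0)
Last nonzero remainder: -(300/49)a**2+(300/49)a-4800/49. Dividing through by -300/49 gives the monic gcd a**2-a+16.

a**2-a+16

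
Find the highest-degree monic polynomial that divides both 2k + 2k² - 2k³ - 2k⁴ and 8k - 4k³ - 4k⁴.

-k + k²

Apply the Euclidean algorithm:
  -2k⁴ - 2k³ + 2k² + 2k = (1/2)(-4k⁴ - 4k³ + 8k) + (2k² - 2k)
  -4k⁴ - 4k³ + 8k = (-2k² - 4k - 4)(2k² - 2k) + (0)
Last nonzero remainder: 2k² - 2k. Dividing through by 2 gives the monic gcd k² - k.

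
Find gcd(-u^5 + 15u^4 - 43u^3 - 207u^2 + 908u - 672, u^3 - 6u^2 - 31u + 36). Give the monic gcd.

u^2 + 3u - 4

Euclidean algorithm in ℚ[u]:
  -u^5 + 15u^4 - 43u^3 - 207u^2 + 908u - 672 = (-u^2 + 9u - 20)(u^3 - 6u^2 - 31u + 36) + (-12u^2 - 36u + 48)
  u^3 - 6u^2 - 31u + 36 = (-(1/12)u + 3/4)(-12u^2 - 36u + 48) + (0)
Last nonzero remainder: -12u^2 - 36u + 48. Dividing through by -12 gives the monic gcd u^2 + 3u - 4.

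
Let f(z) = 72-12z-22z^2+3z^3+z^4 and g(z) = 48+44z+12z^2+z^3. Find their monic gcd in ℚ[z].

12+8z+z^2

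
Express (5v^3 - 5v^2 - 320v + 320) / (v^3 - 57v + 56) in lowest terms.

(5v - 40)/(v - 7)

Repeated division with remainder:
  5v^3 - 5v^2 - 320v + 320 = (5)(v^3 - 57v + 56) + (-5v^2 - 35v + 40)
  v^3 - 57v + 56 = (-(1/5)v + 7/5)(-5v^2 - 35v + 40) + (0)
Last nonzero remainder: -5v^2 - 35v + 40. Dividing through by -5 gives the monic gcd v^2 + 7v - 8.
Cancel v^2 + 7v - 8 from numerator and denominator to get the reduced form.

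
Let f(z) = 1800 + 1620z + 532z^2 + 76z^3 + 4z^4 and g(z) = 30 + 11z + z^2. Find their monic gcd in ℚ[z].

30 + 11z + z^2

Repeated division with remainder:
  4z^4 + 76z^3 + 532z^2 + 1620z + 1800 = (4z^2 + 32z + 60)(z^2 + 11z + 30) + (0)
The last nonzero remainder z^2 + 11z + 30 is already monic.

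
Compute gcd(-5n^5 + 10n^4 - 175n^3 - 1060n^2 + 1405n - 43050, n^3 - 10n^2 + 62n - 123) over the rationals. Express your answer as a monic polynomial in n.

n^2 - 7n + 41

Apply the Euclidean algorithm:
  -5n^5 + 10n^4 - 175n^3 - 1060n^2 + 1405n - 43050 = (-5n^2 - 40n - 265)(n^3 - 10n^2 + 62n - 123) + (-1845n^2 + 12915n - 75645)
  n^3 - 10n^2 + 62n - 123 = (-(1/1845)n + 1/615)(-1845n^2 + 12915n - 75645) + (0)
Last nonzero remainder: -1845n^2 + 12915n - 75645. Dividing through by -1845 gives the monic gcd n^2 - 7n + 41.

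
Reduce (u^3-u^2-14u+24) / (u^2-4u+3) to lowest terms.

(u^2+2u-8)/(u-1)

By polynomial division,
  u^3-u^2-14u+24 = (u+3)(u^2-4u+3) + (-5u+15)
  u^2-4u+3 = (-(1/5)u+1/5)(-5u+15) + (0)
Last nonzero remainder: -5u+15. Dividing through by -5 gives the monic gcd u-3.
Cancel u-3 from numerator and denominator to get the reduced form.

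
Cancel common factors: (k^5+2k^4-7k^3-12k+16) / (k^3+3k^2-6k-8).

(k^3+k-2)/(k+1)

Euclidean algorithm in ℚ[k]:
  k^5+2k^4-7k^3-12k+16 = (k^2-k+2)(k^3+3k^2-6k-8) + (-4k^2-8k+32)
  k^3+3k^2-6k-8 = (-(1/4)k-1/4)(-4k^2-8k+32) + (0)
Last nonzero remainder: -4k^2-8k+32. Dividing through by -4 gives the monic gcd k^2+2k-8.
Cancel k^2+2k-8 from numerator and denominator to get the reduced form.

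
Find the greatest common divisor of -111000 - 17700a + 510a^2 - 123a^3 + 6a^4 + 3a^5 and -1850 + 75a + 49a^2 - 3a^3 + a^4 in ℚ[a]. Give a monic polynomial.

370 + 59a + 2a^2 + a^3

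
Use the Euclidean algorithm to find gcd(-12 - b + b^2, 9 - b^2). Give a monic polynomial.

3 + b

Repeated division with remainder:
  b^2 - b - 12 = (-1)(-b^2 + 9) + (-b - 3)
  -b^2 + 9 = (b - 3)(-b - 3) + (0)
Last nonzero remainder: -b - 3. Dividing through by -1 gives the monic gcd b + 3.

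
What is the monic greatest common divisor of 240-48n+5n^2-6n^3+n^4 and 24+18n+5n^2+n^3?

Apply the Euclidean algorithm:
  n^4-6n^3+5n^2-48n+240 = (n-11)(n^3+5n^2+18n+24) + (42n^2+126n+504)
  n^3+5n^2+18n+24 = ((1/42)n+1/21)(42n^2+126n+504) + (0)
Last nonzero remainder: 42n^2+126n+504. Dividing through by 42 gives the monic gcd n^2+3n+12.

12+3n+n^2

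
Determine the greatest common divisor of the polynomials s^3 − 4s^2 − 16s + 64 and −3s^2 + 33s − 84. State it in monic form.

s − 4

Repeated division with remainder:
  s^3 − 4s^2 − 16s + 64 = (−(1/3)s − 7/3)(−3s^2 + 33s − 84) + (33s − 132)
  −3s^2 + 33s − 84 = (−(1/11)s + 7/11)(33s − 132) + (0)
Last nonzero remainder: 33s − 132. Dividing through by 33 gives the monic gcd s − 4.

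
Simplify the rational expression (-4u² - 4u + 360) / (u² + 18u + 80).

(-4u + 36)/(u + 8)

Repeated division with remainder:
  -4u² - 4u + 360 = (-4)(u² + 18u + 80) + (68u + 680)
  u² + 18u + 80 = ((1/68)u + 2/17)(68u + 680) + (0)
Last nonzero remainder: 68u + 680. Dividing through by 68 gives the monic gcd u + 10.
Cancel u + 10 from numerator and denominator to get the reduced form.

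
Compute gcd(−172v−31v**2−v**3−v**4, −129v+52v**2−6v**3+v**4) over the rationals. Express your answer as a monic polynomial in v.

Apply the Euclidean algorithm:
  −v**4−v**3−31v**2−172v = (−1)(v**4−6v**3+52v**2−129v) + (−7v**3+21v**2−301v)
  v**4−6v**3+52v**2−129v = (−(1/7)v+3/7)(−7v**3+21v**2−301v) + (0)
Last nonzero remainder: −7v**3+21v**2−301v. Dividing through by −7 gives the monic gcd v**3−3v**2+43v.

43v−3v**2+v**3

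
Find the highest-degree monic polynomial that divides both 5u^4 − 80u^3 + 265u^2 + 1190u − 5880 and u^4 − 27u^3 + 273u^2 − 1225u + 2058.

u^3 − 20u^2 + 133u − 294

By polynomial division,
  5u^4 − 80u^3 + 265u^2 + 1190u − 5880 = (5)(u^4 − 27u^3 + 273u^2 − 1225u + 2058) + (55u^3 − 1100u^2 + 7315u − 16170)
  u^4 − 27u^3 + 273u^2 − 1225u + 2058 = ((1/55)u − 7/55)(55u^3 − 1100u^2 + 7315u − 16170) + (0)
Last nonzero remainder: 55u^3 − 1100u^2 + 7315u − 16170. Dividing through by 55 gives the monic gcd u^3 − 20u^2 + 133u − 294.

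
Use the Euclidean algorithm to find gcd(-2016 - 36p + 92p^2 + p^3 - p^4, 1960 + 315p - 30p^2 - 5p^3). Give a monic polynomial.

-56 - p + p^2

By polynomial division,
  -p^4 + p^3 + 92p^2 - 36p - 2016 = ((1/5)p - 7/5)(-5p^3 - 30p^2 + 315p + 1960) + (-13p^2 + 13p + 728)
  -5p^3 - 30p^2 + 315p + 1960 = ((5/13)p + 35/13)(-13p^2 + 13p + 728) + (0)
Last nonzero remainder: -13p^2 + 13p + 728. Dividing through by -13 gives the monic gcd p^2 - p - 56.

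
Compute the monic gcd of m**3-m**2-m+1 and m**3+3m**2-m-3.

By polynomial division,
  m**3-m**2-m+1 = (m**3+3m**2-m-3) + (-4m**2+4)
  m**3+3m**2-m-3 = (-(1/4)m-3/4)(-4m**2+4) + (0)
Last nonzero remainder: -4m**2+4. Dividing through by -4 gives the monic gcd m**2-1.

m**2-1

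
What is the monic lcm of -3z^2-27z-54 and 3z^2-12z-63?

z^3+2z^2-45z-126

Repeated division with remainder:
  -3z^2-27z-54 = (-1)(3z^2-12z-63) + (-39z-117)
  3z^2-12z-63 = (-(1/13)z+7/13)(-39z-117) + (0)
Last nonzero remainder: -39z-117. Dividing through by -39 gives the monic gcd z+3.
Then lcm(f, g) = f·g / gcd(f, g); expanding and making the result monic gives the answer.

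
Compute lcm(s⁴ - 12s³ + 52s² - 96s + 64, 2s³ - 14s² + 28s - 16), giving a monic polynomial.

s⁵ - 13s⁴ + 64s³ - 148s² + 160s - 64

Euclidean algorithm in ℚ[s]:
  s⁴ - 12s³ + 52s² - 96s + 64 = ((1/2)s - 5/2)(2s³ - 14s² + 28s - 16) + (3s² - 18s + 24)
  2s³ - 14s² + 28s - 16 = ((2/3)s - 2/3)(3s² - 18s + 24) + (0)
Last nonzero remainder: 3s² - 18s + 24. Dividing through by 3 gives the monic gcd s² - 6s + 8.
Then lcm(f, g) = f·g / gcd(f, g); expanding and making the result monic gives the answer.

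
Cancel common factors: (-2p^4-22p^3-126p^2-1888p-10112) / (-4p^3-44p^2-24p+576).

Euclidean algorithm in ℚ[p]:
  -2p^4-22p^3-126p^2-1888p-10112 = ((1/2)p)(-4p^3-44p^2-24p+576) + (-114p^2-2176p-10112)
  -4p^3-44p^2-24p+576 = ((2/57)p-922/3249)(-114p^2-2176p-10112) + (-(931480/3249)p-7451840/3249)
  -114p^2-2176p-10112 = ((185193/465740)p+513342/116435)(-(931480/3249)p-7451840/3249) + (0)
Last nonzero remainder: -(931480/3249)p-7451840/3249. Dividing through by -931480/3249 gives the monic gcd p+8.
Cancel p+8 from numerator and denominator to get the reduced form.

(p^3+3p^2+39p+632)/(2p^2+6p-36)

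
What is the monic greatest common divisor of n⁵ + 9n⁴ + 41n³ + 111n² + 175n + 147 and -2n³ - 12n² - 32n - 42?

n³ + 6n² + 16n + 21

Euclidean algorithm in ℚ[n]:
  n⁵ + 9n⁴ + 41n³ + 111n² + 175n + 147 = (-(1/2)n² - (3/2)n - 7/2)(-2n³ - 12n² - 32n - 42) + (0)
Last nonzero remainder: -2n³ - 12n² - 32n - 42. Dividing through by -2 gives the monic gcd n³ + 6n² + 16n + 21.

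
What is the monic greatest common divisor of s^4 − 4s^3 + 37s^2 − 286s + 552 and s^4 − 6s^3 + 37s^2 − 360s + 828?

Apply the Euclidean algorithm:
  s^4 − 4s^3 + 37s^2 − 286s + 552 = (s^4 − 6s^3 + 37s^2 − 360s + 828) + (2s^3 + 74s − 276)
  s^4 − 6s^3 + 37s^2 − 360s + 828 = ((1/2)s − 3)(2s^3 + 74s − 276) + (0)
Last nonzero remainder: 2s^3 + 74s − 276. Dividing through by 2 gives the monic gcd s^3 + 37s − 138.

s^3 + 37s − 138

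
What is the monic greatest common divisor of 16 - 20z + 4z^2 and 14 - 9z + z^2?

By polynomial division,
  4z^2 - 20z + 16 = (4)(z^2 - 9z + 14) + (16z - 40)
  z^2 - 9z + 14 = ((1/16)z - 13/32)(16z - 40) + (-9/4)
  16z - 40 = (-(64/9)z + 160/9)(-9/4) + (0)
The last nonzero remainder is the constant -9/4, so the polynomials are coprime and gcd = 1.

1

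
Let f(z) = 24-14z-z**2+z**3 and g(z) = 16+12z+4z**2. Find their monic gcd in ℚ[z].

1

Repeated division with remainder:
  z**3-z**2-14z+24 = ((1/4)z-1)(4z**2+12z+16) + (-6z+40)
  4z**2+12z+16 = (-(2/3)z-58/9)(-6z+40) + (2464/9)
  -6z+40 = (-(27/1232)z+45/308)(2464/9) + (0)
The last nonzero remainder is the constant 2464/9, so the polynomials are coprime and gcd = 1.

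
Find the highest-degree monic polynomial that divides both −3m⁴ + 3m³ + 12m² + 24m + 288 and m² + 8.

m² + 8

Repeated division with remainder:
  −3m⁴ + 3m³ + 12m² + 24m + 288 = (−3m² + 3m + 36)(m² + 8) + (0)
The last nonzero remainder m² + 8 is already monic.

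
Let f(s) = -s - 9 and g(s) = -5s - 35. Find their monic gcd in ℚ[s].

Apply the Euclidean algorithm:
  -s - 9 = (1/5)(-5s - 35) + (-2)
  -5s - 35 = ((5/2)s + 35/2)(-2) + (0)
The last nonzero remainder is the constant -2, so the polynomials are coprime and gcd = 1.

1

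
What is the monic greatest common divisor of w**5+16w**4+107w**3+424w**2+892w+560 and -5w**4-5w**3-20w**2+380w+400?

w**3+5w**2+24w+20

Euclidean algorithm in ℚ[w]:
  w**5+16w**4+107w**3+424w**2+892w+560 = (-(1/5)w-3)(-5w**4-5w**3-20w**2+380w+400) + (88w**3+440w**2+2112w+1760)
  -5w**4-5w**3-20w**2+380w+400 = (-(5/88)w+5/22)(88w**3+440w**2+2112w+1760) + (0)
Last nonzero remainder: 88w**3+440w**2+2112w+1760. Dividing through by 88 gives the monic gcd w**3+5w**2+24w+20.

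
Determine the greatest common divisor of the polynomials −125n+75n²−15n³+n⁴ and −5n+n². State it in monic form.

Apply the Euclidean algorithm:
  n⁴−15n³+75n²−125n = (n²−10n+25)(n²−5n) + (0)
The last nonzero remainder n²−5n is already monic.

−5n+n²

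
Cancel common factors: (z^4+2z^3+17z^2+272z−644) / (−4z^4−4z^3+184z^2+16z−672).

(−z^2+3z−46)/(4z^2−16z−48)

By polynomial division,
  z^4+2z^3+17z^2+272z−644 = (−1/4)(−4z^4−4z^3+184z^2+16z−672) + (z^3+63z^2+276z−812)
  −4z^4−4z^3+184z^2+16z−672 = (−4z+248)(z^3+63z^2+276z−812) + (−14336z^2−71680z+200704)
  z^3+63z^2+276z−812 = (−(1/14336)z−29/7168)(−14336z^2−71680z+200704) + (0)
Last nonzero remainder: −14336z^2−71680z+200704. Dividing through by −14336 gives the monic gcd z^2+5z−14.
Cancel z^2+5z−14 from numerator and denominator to get the reduced form.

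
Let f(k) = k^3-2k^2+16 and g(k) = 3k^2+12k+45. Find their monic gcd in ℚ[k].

By polynomial division,
  k^3-2k^2+16 = ((1/3)k-2)(3k^2+12k+45) + (9k+106)
  3k^2+12k+45 = ((1/3)k-70/27)(9k+106) + (8635/27)
  9k+106 = ((243/8635)k+2862/8635)(8635/27) + (0)
The last nonzero remainder is the constant 8635/27, so the polynomials are coprime and gcd = 1.

1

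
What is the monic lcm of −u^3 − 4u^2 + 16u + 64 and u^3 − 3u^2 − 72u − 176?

u^4 − 7u^3 − 60u^2 + 112u + 704

By polynomial division,
  −u^3 − 4u^2 + 16u + 64 = (−1)(u^3 − 3u^2 − 72u − 176) + (−7u^2 − 56u − 112)
  u^3 − 3u^2 − 72u − 176 = (−(1/7)u + 11/7)(−7u^2 − 56u − 112) + (0)
Last nonzero remainder: −7u^2 − 56u − 112. Dividing through by −7 gives the monic gcd u^2 + 8u + 16.
Then lcm(f, g) = f·g / gcd(f, g); expanding and making the result monic gives the answer.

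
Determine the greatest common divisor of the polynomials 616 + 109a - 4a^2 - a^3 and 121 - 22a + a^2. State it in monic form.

By polynomial division,
  -a^3 - 4a^2 + 109a + 616 = (-a - 26)(a^2 - 22a + 121) + (-342a + 3762)
  a^2 - 22a + 121 = (-(1/342)a + 11/342)(-342a + 3762) + (0)
Last nonzero remainder: -342a + 3762. Dividing through by -342 gives the monic gcd a - 11.

-11 + a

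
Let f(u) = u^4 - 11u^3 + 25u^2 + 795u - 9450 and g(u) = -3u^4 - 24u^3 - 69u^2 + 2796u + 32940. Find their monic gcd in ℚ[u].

u^2 - u - 90

Repeated division with remainder:
  u^4 - 11u^3 + 25u^2 + 795u - 9450 = (-1/3)(-3u^4 - 24u^3 - 69u^2 + 2796u + 32940) + (-19u^3 + 2u^2 + 1727u + 1530)
  -3u^4 - 24u^3 - 69u^2 + 2796u + 32940 = ((3/19)u + 462/361)(-19u^3 + 2u^2 + 1727u + 1530) + (-(124272/361)u^2 + (124272/361)u + 11184480/361)
  -19u^3 + 2u^2 + 1727u + 1530 = ((6859/124272)u + 6137/124272)(-(124272/361)u^2 + (124272/361)u + 11184480/361) + (0)
Last nonzero remainder: -(124272/361)u^2 + (124272/361)u + 11184480/361. Dividing through by -124272/361 gives the monic gcd u^2 - u - 90.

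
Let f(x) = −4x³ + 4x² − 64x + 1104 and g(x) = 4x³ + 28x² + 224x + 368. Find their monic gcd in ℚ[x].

Repeated division with remainder:
  −4x³ + 4x² − 64x + 1104 = (−1)(4x³ + 28x² + 224x + 368) + (32x² + 160x + 1472)
  4x³ + 28x² + 224x + 368 = ((1/8)x + 1/4)(32x² + 160x + 1472) + (0)
Last nonzero remainder: 32x² + 160x + 1472. Dividing through by 32 gives the monic gcd x² + 5x + 46.

x² + 5x + 46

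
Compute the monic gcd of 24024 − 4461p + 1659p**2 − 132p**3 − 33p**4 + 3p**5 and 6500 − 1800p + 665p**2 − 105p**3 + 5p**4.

13 − p + p**2

By polynomial division,
  3p**5 − 33p**4 − 132p**3 + 1659p**2 − 4461p + 24024 = ((3/5)p + 6)(5p**4 − 105p**3 + 665p**2 − 1800p + 6500) + (99p**3 − 1251p**2 + 2439p − 14976)
  5p**4 − 105p**3 + 665p**2 − 1800p + 6500 = ((5/99)p − 460/1089)(99p**3 − 1251p**2 + 2439p − 14976) + ((1620/121)p**2 − (1620/121)p + 21060/121)
  99p**3 − 1251p**2 + 2439p − 14976 = ((1331/180)p − 3872/45)((1620/121)p**2 − (1620/121)p + 21060/121) + (0)
Last nonzero remainder: (1620/121)p**2 − (1620/121)p + 21060/121. Dividing through by 1620/121 gives the monic gcd p**2 − p + 13.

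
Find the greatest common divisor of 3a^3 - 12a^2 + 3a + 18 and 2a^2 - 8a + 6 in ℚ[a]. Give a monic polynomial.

a - 3

Apply the Euclidean algorithm:
  3a^3 - 12a^2 + 3a + 18 = ((3/2)a)(2a^2 - 8a + 6) + (-6a + 18)
  2a^2 - 8a + 6 = (-(1/3)a + 1/3)(-6a + 18) + (0)
Last nonzero remainder: -6a + 18. Dividing through by -6 gives the monic gcd a - 3.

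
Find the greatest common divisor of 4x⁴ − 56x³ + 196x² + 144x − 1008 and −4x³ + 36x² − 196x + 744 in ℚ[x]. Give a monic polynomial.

Euclidean algorithm in ℚ[x]:
  4x⁴ − 56x³ + 196x² + 144x − 1008 = (−x + 5)(−4x³ + 36x² − 196x + 744) + (−180x² + 1868x − 4728)
  −4x³ + 36x² − 196x + 744 = ((1/45)x + 62/2025)(−180x² + 1868x − 4728) + (−(299956/2025)x + 599912/675)
  −180x² + 1868x − 4728 = ((91125/74989)x − 398925/74989)(−(299956/2025)x + 599912/675) + (0)
Last nonzero remainder: −(299956/2025)x + 599912/675. Dividing through by −299956/2025 gives the monic gcd x − 6.

x − 6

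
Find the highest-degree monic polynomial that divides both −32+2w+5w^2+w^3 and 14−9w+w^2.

−2+w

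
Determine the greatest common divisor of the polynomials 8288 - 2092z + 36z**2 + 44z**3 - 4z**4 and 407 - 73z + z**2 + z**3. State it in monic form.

37 - 10z + z**2

By polynomial division,
  -4z**4 + 44z**3 + 36z**2 - 2092z + 8288 = (-4z + 48)(z**3 + z**2 - 73z + 407) + (-304z**2 + 3040z - 11248)
  z**3 + z**2 - 73z + 407 = (-(1/304)z - 11/304)(-304z**2 + 3040z - 11248) + (0)
Last nonzero remainder: -304z**2 + 3040z - 11248. Dividing through by -304 gives the monic gcd z**2 - 10z + 37.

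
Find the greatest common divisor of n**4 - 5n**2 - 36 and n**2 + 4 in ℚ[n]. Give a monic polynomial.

n**2 + 4

Apply the Euclidean algorithm:
  n**4 - 5n**2 - 36 = (n**2 - 9)(n**2 + 4) + (0)
The last nonzero remainder n**2 + 4 is already monic.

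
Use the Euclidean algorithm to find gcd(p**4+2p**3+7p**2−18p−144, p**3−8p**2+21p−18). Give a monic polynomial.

p−3

Apply the Euclidean algorithm:
  p**4+2p**3+7p**2−18p−144 = (p+10)(p**3−8p**2+21p−18) + (66p**2−210p+36)
  p**3−8p**2+21p−18 = ((1/66)p−53/726)(66p**2−210p+36) + ((620/121)p−1860/121)
  66p**2−210p+36 = ((3993/310)p−363/155)((620/121)p−1860/121) + (0)
Last nonzero remainder: (620/121)p−1860/121. Dividing through by 620/121 gives the monic gcd p−3.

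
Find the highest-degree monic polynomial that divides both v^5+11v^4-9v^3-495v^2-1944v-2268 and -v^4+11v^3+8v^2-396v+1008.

v^2-v-42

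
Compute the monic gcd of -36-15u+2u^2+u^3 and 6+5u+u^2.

Apply the Euclidean algorithm:
  u^3+2u^2-15u-36 = (u-3)(u^2+5u+6) + (-6u-18)
  u^2+5u+6 = (-(1/6)u-1/3)(-6u-18) + (0)
Last nonzero remainder: -6u-18. Dividing through by -6 gives the monic gcd u+3.

3+u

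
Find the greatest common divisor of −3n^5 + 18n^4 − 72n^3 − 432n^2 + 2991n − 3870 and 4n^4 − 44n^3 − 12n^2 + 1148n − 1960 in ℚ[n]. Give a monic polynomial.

Euclidean algorithm in ℚ[n]:
  −3n^5 + 18n^4 − 72n^3 − 432n^2 + 2991n − 3870 = (−(3/4)n − 15/4)(4n^4 − 44n^3 − 12n^2 + 1148n − 1960) + (−246n^3 + 384n^2 + 5826n − 11220)
  4n^4 − 44n^3 − 12n^2 + 1148n − 1960 = (−(2/123)n + 258/1681)(−246n^3 + 384n^2 + 5826n − 11220) + ((40000/1681)n^2 + (120000/1681)n − 400000/1681)
  −246n^3 + 384n^2 + 5826n − 11220 = (−(206763/20000)n + 943041/20000)((40000/1681)n^2 + (120000/1681)n − 400000/1681) + (0)
Last nonzero remainder: (40000/1681)n^2 + (120000/1681)n − 400000/1681. Dividing through by 40000/1681 gives the monic gcd n^2 + 3n − 10.

n^2 + 3n − 10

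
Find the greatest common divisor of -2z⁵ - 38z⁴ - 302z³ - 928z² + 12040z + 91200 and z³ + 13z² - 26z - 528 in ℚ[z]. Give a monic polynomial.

Apply the Euclidean algorithm:
  -2z⁵ - 38z⁴ - 302z³ - 928z² + 12040z + 91200 = (-2z² - 12z - 198)(z³ + 13z² - 26z - 528) + (278z² + 556z - 13344)
  z³ + 13z² - 26z - 528 = ((1/278)z + 11/278)(278z² + 556z - 13344) + (0)
Last nonzero remainder: 278z² + 556z - 13344. Dividing through by 278 gives the monic gcd z² + 2z - 48.

z² + 2z - 48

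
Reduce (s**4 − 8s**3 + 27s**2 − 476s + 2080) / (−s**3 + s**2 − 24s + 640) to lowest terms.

Repeated division with remainder:
  s**4 − 8s**3 + 27s**2 − 476s + 2080 = (−s + 7)(−s**3 + s**2 − 24s + 640) + (−4s**2 + 332s − 2400)
  −s**3 + s**2 − 24s + 640 = ((1/4)s + 41/2)(−4s**2 + 332s − 2400) + (−6230s + 49840)
  −4s**2 + 332s − 2400 = ((2/3115)s − 30/623)(−6230s + 49840) + (0)
Last nonzero remainder: −6230s + 49840. Dividing through by −6230 gives the monic gcd s − 8.
Cancel s − 8 from numerator and denominator to get the reduced form.

(−s**3 − 27s + 260)/(s**2 + 7s + 80)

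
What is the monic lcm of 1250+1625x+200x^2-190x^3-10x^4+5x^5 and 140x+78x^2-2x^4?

-1750x-2025x^2+45x^3+306x^4-24x^5-9x^6+x^7

Repeated division with remainder:
  5x^5-10x^4-190x^3+200x^2+1625x+1250 = (-(5/2)x+5)(-2x^4+78x^2+140x) + (5x^3+160x^2+925x+1250)
  -2x^4+78x^2+140x = (-(2/5)x+64/5)(5x^3+160x^2+925x+1250) + (-1600x^2-11200x-16000)
  5x^3+160x^2+925x+1250 = (-(1/320)x-5/64)(-1600x^2-11200x-16000) + (0)
Last nonzero remainder: -1600x^2-11200x-16000. Dividing through by -1600 gives the monic gcd x^2+7x+10.
Then lcm(f, g) = f·g / gcd(f, g); expanding and making the result monic gives the answer.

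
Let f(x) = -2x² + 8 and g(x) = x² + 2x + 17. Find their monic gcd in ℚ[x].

1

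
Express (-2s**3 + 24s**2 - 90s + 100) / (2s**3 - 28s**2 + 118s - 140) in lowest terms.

Apply the Euclidean algorithm:
  -2s**3 + 24s**2 - 90s + 100 = (-1)(2s**3 - 28s**2 + 118s - 140) + (-4s**2 + 28s - 40)
  2s**3 - 28s**2 + 118s - 140 = (-(1/2)s + 7/2)(-4s**2 + 28s - 40) + (0)
Last nonzero remainder: -4s**2 + 28s - 40. Dividing through by -4 gives the monic gcd s**2 - 7s + 10.
Cancel s**2 - 7s + 10 from numerator and denominator to get the reduced form.

(-s + 5)/(s - 7)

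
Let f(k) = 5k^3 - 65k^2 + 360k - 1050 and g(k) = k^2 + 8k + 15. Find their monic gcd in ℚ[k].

1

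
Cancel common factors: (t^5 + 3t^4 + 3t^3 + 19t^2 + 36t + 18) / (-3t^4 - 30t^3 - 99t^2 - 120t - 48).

By polynomial division,
  t^5 + 3t^4 + 3t^3 + 19t^2 + 36t + 18 = (-(1/3)t + 7/3)(-3t^4 - 30t^3 - 99t^2 - 120t - 48) + (40t^3 + 210t^2 + 300t + 130)
  -3t^4 - 30t^3 - 99t^2 - 120t - 48 = (-(3/40)t - 57/160)(40t^3 + 210t^2 + 300t + 130) + (-(27/16)t^2 - (27/8)t - 27/16)
  40t^3 + 210t^2 + 300t + 130 = (-(640/27)t - 2080/27)(-(27/16)t^2 - (27/8)t - 27/16) + (0)
Last nonzero remainder: -(27/16)t^2 - (27/8)t - 27/16. Dividing through by -27/16 gives the monic gcd t^2 + 2t + 1.
Cancel t^2 + 2t + 1 from numerator and denominator to get the reduced form.

(-t^3 - t^2 - 18)/(3t^2 + 24t + 48)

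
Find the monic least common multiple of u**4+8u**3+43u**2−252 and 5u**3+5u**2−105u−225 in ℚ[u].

Euclidean algorithm in ℚ[u]:
  u**4+8u**3+43u**2−252 = ((1/5)u+7/5)(5u**3+5u**2−105u−225) + (57u**2+192u+63)
  5u**3+5u**2−105u−225 = ((5/57)u−75/361)(57u**2+192u+63) + (−(25500/361)u−76500/361)
  57u**2+192u+63 = (−(6859/8500)u−2527/8500)(−(25500/361)u−76500/361) + (0)
Last nonzero remainder: −(25500/361)u−76500/361. Dividing through by −25500/361 gives the monic gcd u+3.
Then lcm(f, g) = f·g / gcd(f, g); expanding and making the result monic gives the answer.

u**6+6u**5+12u**4−206u**3−897u**2+504u+3780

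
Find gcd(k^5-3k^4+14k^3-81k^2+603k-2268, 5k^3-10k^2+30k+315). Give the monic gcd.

Euclidean algorithm in ℚ[k]:
  k^5-3k^4+14k^3-81k^2+603k-2268 = ((1/5)k^2-(1/5)k+6/5)(5k^3-10k^2+30k+315) + (-126k^2+630k-2646)
  5k^3-10k^2+30k+315 = (-(5/126)k-5/42)(-126k^2+630k-2646) + (0)
Last nonzero remainder: -126k^2+630k-2646. Dividing through by -126 gives the monic gcd k^2-5k+21.

k^2-5k+21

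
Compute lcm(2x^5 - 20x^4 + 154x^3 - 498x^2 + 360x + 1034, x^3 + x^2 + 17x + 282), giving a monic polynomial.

Apply the Euclidean algorithm:
  2x^5 - 20x^4 + 154x^3 - 498x^2 + 360x + 1034 = (2x^2 - 22x + 142)(x^3 + x^2 + 17x + 282) + (-830x^2 + 4150x - 39010)
  x^3 + x^2 + 17x + 282 = (-(1/830)x - 3/415)(-830x^2 + 4150x - 39010) + (0)
Last nonzero remainder: -830x^2 + 4150x - 39010. Dividing through by -830 gives the monic gcd x^2 - 5x + 47.
Then lcm(f, g) = f·g / gcd(f, g); expanding and making the result monic gives the answer.

x^6 - 4x^5 + 17x^4 + 213x^3 - 1314x^2 + 1597x + 3102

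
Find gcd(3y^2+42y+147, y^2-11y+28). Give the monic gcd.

By polynomial division,
  3y^2+42y+147 = (3)(y^2-11y+28) + (75y+63)
  y^2-11y+28 = ((1/75)y-296/1875)(75y+63) + (23716/625)
  75y+63 = ((46875/23716)y+5625/3388)(23716/625) + (0)
The last nonzero remainder is the constant 23716/625, so the polynomials are coprime and gcd = 1.

1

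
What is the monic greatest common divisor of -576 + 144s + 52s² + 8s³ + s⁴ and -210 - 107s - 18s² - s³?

6 + s

Repeated division with remainder:
  s⁴ + 8s³ + 52s² + 144s - 576 = (-s + 10)(-s³ - 18s² - 107s - 210) + (125s² + 1004s + 1524)
  -s³ - 18s² - 107s - 210 = (-(1/125)s - 1246/15625)(125s² + 1004s + 1524) + (-(230391/15625)s - 1382346/15625)
  125s² + 1004s + 1524 = (-(1953125/230391)s - 3968750/230391)(-(230391/15625)s - 1382346/15625) + (0)
Last nonzero remainder: -(230391/15625)s - 1382346/15625. Dividing through by -230391/15625 gives the monic gcd s + 6.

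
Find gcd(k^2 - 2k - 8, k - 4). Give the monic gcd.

k - 4

Euclidean algorithm in ℚ[k]:
  k^2 - 2k - 8 = (k + 2)(k - 4) + (0)
The last nonzero remainder k - 4 is already monic.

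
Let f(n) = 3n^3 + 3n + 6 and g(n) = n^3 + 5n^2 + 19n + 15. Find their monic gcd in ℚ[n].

Apply the Euclidean algorithm:
  3n^3 + 3n + 6 = (3)(n^3 + 5n^2 + 19n + 15) + (−15n^2 − 54n − 39)
  n^3 + 5n^2 + 19n + 15 = (−(1/15)n − 7/75)(−15n^2 − 54n − 39) + ((284/25)n + 284/25)
  −15n^2 − 54n − 39 = (−(375/284)n − 975/284)((284/25)n + 284/25) + (0)
Last nonzero remainder: (284/25)n + 284/25. Dividing through by 284/25 gives the monic gcd n + 1.

n + 1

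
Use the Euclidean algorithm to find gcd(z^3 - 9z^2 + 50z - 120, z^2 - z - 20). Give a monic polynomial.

1

Euclidean algorithm in ℚ[z]:
  z^3 - 9z^2 + 50z - 120 = (z - 8)(z^2 - z - 20) + (62z - 280)
  z^2 - z - 20 = ((1/62)z + 109/1922)(62z - 280) + (-3960/961)
  62z - 280 = (-(29791/1980)z + 6727/99)(-3960/961) + (0)
The last nonzero remainder is the constant -3960/961, so the polynomials are coprime and gcd = 1.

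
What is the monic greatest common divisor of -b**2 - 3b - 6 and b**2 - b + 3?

1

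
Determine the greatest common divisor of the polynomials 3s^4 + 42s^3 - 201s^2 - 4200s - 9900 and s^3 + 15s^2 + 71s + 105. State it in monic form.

Euclidean algorithm in ℚ[s]:
  3s^4 + 42s^3 - 201s^2 - 4200s - 9900 = (3s - 3)(s^3 + 15s^2 + 71s + 105) + (-369s^2 - 4302s - 9585)
  s^3 + 15s^2 + 71s + 105 = (-(1/369)s - 137/15129)(-369s^2 - 4302s - 9585) + ((10200/1681)s + 30600/1681)
  -369s^2 - 4302s - 9585 = (-(206763/3400)s - 358053/680)((10200/1681)s + 30600/1681) + (0)
Last nonzero remainder: (10200/1681)s + 30600/1681. Dividing through by 10200/1681 gives the monic gcd s + 3.

s + 3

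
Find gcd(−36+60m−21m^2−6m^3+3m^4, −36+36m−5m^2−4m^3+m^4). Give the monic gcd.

12−8m−m^2+m^3

By polynomial division,
  3m^4−6m^3−21m^2+60m−36 = (3)(m^4−4m^3−5m^2+36m−36) + (6m^3−6m^2−48m+72)
  m^4−4m^3−5m^2+36m−36 = ((1/6)m−1/2)(6m^3−6m^2−48m+72) + (0)
Last nonzero remainder: 6m^3−6m^2−48m+72. Dividing through by 6 gives the monic gcd m^3−m^2−8m+12.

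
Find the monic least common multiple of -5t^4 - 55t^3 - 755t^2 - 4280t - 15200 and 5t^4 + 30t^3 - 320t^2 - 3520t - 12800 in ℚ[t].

Apply the Euclidean algorithm:
  -5t^4 - 55t^3 - 755t^2 - 4280t - 15200 = (-1)(5t^4 + 30t^3 - 320t^2 - 3520t - 12800) + (-25t^3 - 1075t^2 - 7800t - 28000)
  5t^4 + 30t^3 - 320t^2 - 3520t - 12800 = (-(1/5)t + 37/5)(-25t^3 - 1075t^2 - 7800t - 28000) + (6075t^2 + 48600t + 194400)
  -25t^3 - 1075t^2 - 7800t - 28000 = (-(1/243)t - 35/243)(6075t^2 + 48600t + 194400) + (0)
Last nonzero remainder: 6075t^2 + 48600t + 194400. Dividing through by 6075 gives the monic gcd t^2 + 8t + 32.
Then lcm(f, g) = f·g / gcd(f, g); expanding and making the result monic gives the answer.

t^6 + 9t^5 + 49t^4 - 326t^3 - 10752t^2 - 74560t - 243200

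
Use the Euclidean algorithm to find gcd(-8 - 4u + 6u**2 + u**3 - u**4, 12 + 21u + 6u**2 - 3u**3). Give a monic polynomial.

Apply the Euclidean algorithm:
  -u**4 + u**3 + 6u**2 - 4u - 8 = ((1/3)u + 1/3)(-3u**3 + 6u**2 + 21u + 12) + (-3u**2 - 15u - 12)
  -3u**3 + 6u**2 + 21u + 12 = (u - 7)(-3u**2 - 15u - 12) + (-72u - 72)
  -3u**2 - 15u - 12 = ((1/24)u + 1/6)(-72u - 72) + (0)
Last nonzero remainder: -72u - 72. Dividing through by -72 gives the monic gcd u + 1.

1 + u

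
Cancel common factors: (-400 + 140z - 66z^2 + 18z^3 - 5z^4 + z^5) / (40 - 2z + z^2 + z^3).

(-40 + 2z - 2z^2 + z^3)/(4 + z)

Euclidean algorithm in ℚ[z]:
  z^5 - 5z^4 + 18z^3 - 66z^2 + 140z - 400 = (z^2 - 6z + 26)(z^3 + z^2 - 2z + 40) + (-144z^2 + 432z - 1440)
  z^3 + z^2 - 2z + 40 = (-(1/144)z - 1/36)(-144z^2 + 432z - 1440) + (0)
Last nonzero remainder: -144z^2 + 432z - 1440. Dividing through by -144 gives the monic gcd z^2 - 3z + 10.
Cancel z^2 - 3z + 10 from numerator and denominator to get the reduced form.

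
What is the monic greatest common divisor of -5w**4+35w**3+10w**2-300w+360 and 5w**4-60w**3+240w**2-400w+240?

Repeated division with remainder:
  -5w**4+35w**3+10w**2-300w+360 = (-1)(5w**4-60w**3+240w**2-400w+240) + (-25w**3+250w**2-700w+600)
  5w**4-60w**3+240w**2-400w+240 = (-(1/5)w+2/5)(-25w**3+250w**2-700w+600) + (0)
Last nonzero remainder: -25w**3+250w**2-700w+600. Dividing through by -25 gives the monic gcd w**3-10w**2+28w-24.

w**3-10w**2+28w-24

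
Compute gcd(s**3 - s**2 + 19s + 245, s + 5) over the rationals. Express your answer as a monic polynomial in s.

s + 5

Repeated division with remainder:
  s**3 - s**2 + 19s + 245 = (s**2 - 6s + 49)(s + 5) + (0)
The last nonzero remainder s + 5 is already monic.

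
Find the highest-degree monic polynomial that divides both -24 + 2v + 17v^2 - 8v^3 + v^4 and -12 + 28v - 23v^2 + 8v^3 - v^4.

Repeated division with remainder:
  v^4 - 8v^3 + 17v^2 + 2v - 24 = (-1)(-v^4 + 8v^3 - 23v^2 + 28v - 12) + (-6v^2 + 30v - 36)
  -v^4 + 8v^3 - 23v^2 + 28v - 12 = ((1/6)v^2 - (1/2)v + 1/3)(-6v^2 + 30v - 36) + (0)
Last nonzero remainder: -6v^2 + 30v - 36. Dividing through by -6 gives the monic gcd v^2 - 5v + 6.

6 - 5v + v^2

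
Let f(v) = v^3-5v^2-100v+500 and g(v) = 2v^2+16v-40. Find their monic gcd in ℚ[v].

v+10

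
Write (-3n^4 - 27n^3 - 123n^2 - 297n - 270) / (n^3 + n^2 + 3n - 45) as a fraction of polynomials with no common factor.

By polynomial division,
  -3n^4 - 27n^3 - 123n^2 - 297n - 270 = (-3n - 24)(n^3 + n^2 + 3n - 45) + (-90n^2 - 360n - 1350)
  n^3 + n^2 + 3n - 45 = (-(1/90)n + 1/30)(-90n^2 - 360n - 1350) + (0)
Last nonzero remainder: -90n^2 - 360n - 1350. Dividing through by -90 gives the monic gcd n^2 + 4n + 15.
Cancel n^2 + 4n + 15 from numerator and denominator to get the reduced form.

(-3n^2 - 15n - 18)/(n - 3)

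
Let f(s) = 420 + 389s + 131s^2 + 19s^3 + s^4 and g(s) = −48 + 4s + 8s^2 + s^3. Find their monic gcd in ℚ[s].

Euclidean algorithm in ℚ[s]:
  s^4 + 19s^3 + 131s^2 + 389s + 420 = (s + 11)(s^3 + 8s^2 + 4s − 48) + (39s^2 + 393s + 948)
  s^3 + 8s^2 + 4s − 48 = ((1/39)s − 9/169)(39s^2 + 393s + 948) + ((105/169)s + 420/169)
  39s^2 + 393s + 948 = ((2197/35)s + 13351/35)((105/169)s + 420/169) + (0)
Last nonzero remainder: (105/169)s + 420/169. Dividing through by 105/169 gives the monic gcd s + 4.

4 + s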